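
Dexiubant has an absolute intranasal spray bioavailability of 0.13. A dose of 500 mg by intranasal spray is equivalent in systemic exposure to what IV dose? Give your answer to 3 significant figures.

Systemic exposure from an extravascular dose = F × D_ev, so the equivalent IV dose is F × D_ev.
D_iv = F × D_ev = 0.13 × 500 = 65 mg

D_iv = 65.0 mg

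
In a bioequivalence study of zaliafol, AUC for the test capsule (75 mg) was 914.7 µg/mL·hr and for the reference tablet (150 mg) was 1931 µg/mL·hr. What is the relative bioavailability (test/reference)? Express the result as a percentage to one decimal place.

F_rel = (AUC_test/D_test) / (AUC_ref/D_ref)
      = (914.7/75) / (1931/150)
      = 12.196 / 12.8733 = 0.9474 = 94.74%

F_rel = 94.7%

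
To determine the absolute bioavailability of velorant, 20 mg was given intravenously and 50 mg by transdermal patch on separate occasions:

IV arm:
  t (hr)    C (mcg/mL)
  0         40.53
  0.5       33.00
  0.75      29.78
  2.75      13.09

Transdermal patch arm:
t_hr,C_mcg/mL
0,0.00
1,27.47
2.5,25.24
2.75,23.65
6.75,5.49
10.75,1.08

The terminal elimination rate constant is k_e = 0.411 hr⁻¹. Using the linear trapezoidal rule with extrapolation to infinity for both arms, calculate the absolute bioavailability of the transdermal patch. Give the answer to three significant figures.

Trapezoidal AUC_0→2.75 (IV):
  [0→0.5]: (40.53+33.00)/2 × 0.5 = 18.3825
  [0.5→0.75]: (33.00+29.78)/2 × 0.25 = 7.8475
  [0.75→2.75]: (29.78+13.09)/2 × 2 = 42.87
  Sum = 69.1 mcg/mL·hr
IV tail: 13.09/0.411 = 31.849; AUC_iv,0→∞ = 69.1 + 31.849 = 100.949 mcg/mL·hr
Trapezoidal AUC_0→10.75 (transdermal patch):
  [0→1]: (0.00+27.47)/2 × 1 = 13.735
  [1→2.5]: (27.47+25.24)/2 × 1.5 = 39.5325
  [2.5→2.75]: (25.24+23.65)/2 × 0.25 = 6.11125
  [2.75→6.75]: (23.65+5.49)/2 × 4 = 58.28
  [6.75→10.75]: (5.49+1.08)/2 × 4 = 13.14
  Sum = 130.79875 mcg/mL·hr
transdermal patch tail: 1.08/0.411 = 2.628; AUC_ev,0→∞ = 130.79875 + 2.628 = 133.42675 mcg/mL·hr
F = (AUC_ev/D_ev)/(AUC_iv/D_iv) = (133.42675/50)/(100.949/20) = 2.668535/5.04745 = 0.5287

F = 0.529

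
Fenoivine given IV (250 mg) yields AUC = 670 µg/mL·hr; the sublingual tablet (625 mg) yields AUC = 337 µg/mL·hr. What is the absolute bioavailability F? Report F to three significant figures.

F = 0.201

F = (AUC_ev / D_ev) / (AUC_iv / D_iv)
  = (337/625) / (670/250)
  = 0.5392 / 2.68 = 0.2012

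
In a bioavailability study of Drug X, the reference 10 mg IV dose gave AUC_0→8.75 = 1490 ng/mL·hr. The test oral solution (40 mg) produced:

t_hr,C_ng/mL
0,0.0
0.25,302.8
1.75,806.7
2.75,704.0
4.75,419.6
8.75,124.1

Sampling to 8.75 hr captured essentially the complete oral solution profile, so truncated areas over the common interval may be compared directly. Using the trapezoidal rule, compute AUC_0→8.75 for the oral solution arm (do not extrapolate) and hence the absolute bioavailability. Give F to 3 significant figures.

F = 0.644

Trapezoidal AUC_0→8.75 (oral solution):
  [0→0.25]: (0.0+302.8)/2 × 0.25 = 37.85
  [0.25→1.75]: (302.8+806.7)/2 × 1.5 = 832.125
  [1.75→2.75]: (806.7+704.0)/2 × 1 = 755.35
  [2.75→4.75]: (704.0+419.6)/2 × 2 = 1123.6
  [4.75→8.75]: (419.6+124.1)/2 × 4 = 1087.4
  Sum = 3836.325 ng/mL·hr
F = (AUC_ev/D_ev)/(AUC_iv/D_iv) = (3836.325/40)/(1490/10) = 95.908125/149 = 0.6437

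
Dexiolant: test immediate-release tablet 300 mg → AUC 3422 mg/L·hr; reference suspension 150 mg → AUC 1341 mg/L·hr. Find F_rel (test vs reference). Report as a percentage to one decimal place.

F_rel = (AUC_test/D_test) / (AUC_ref/D_ref)
      = (3422/300) / (1341/150)
      = 11.4067 / 8.94 = 1.2759 = 127.59%

F_rel = 127.6%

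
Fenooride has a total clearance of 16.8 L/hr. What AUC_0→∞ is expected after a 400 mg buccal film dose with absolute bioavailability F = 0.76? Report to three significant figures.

AUC_0→∞ = F × Dose / CL
        = 0.76 × 400 / 16.8 = 18.0952 mg/L·hr

AUC = 18.1 mg/L·hr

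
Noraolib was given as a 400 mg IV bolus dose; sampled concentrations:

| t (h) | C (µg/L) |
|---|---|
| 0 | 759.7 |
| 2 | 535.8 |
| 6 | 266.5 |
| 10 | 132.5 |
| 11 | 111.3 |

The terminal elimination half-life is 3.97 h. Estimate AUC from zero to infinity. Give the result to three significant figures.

Trapezoidal AUC_0→11:
  [0→2]: (759.7+535.8)/2 × 2 = 1295.5
  [2→6]: (535.8+266.5)/2 × 4 = 1604.6
  [6→10]: (266.5+132.5)/2 × 4 = 798.0
  [10→11]: (132.5+111.3)/2 × 1 = 121.9
  Sum = 3820.0 µg/L·h
k_e = ln2 / t½ = 0.693147 / 3.97 = 0.1746 h^-1
Extrapolated tail: C_last / k_e = 111.3 / 0.1746 = 637.457
AUC_0→∞ = 3820.0 + 637.457 = 4457.457 µg/L·h

AUC = 4460 µg/L·h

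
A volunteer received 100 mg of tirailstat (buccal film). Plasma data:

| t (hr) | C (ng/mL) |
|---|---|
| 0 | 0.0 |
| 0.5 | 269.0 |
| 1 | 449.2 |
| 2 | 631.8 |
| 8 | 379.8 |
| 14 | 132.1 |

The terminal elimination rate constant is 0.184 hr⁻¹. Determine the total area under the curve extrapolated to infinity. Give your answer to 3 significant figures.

Trapezoidal AUC_0→14:
  [0→0.5]: (0.0+269.0)/2 × 0.5 = 67.25
  [0.5→1]: (269.0+449.2)/2 × 0.5 = 179.55
  [1→2]: (449.2+631.8)/2 × 1 = 540.5
  [2→8]: (631.8+379.8)/2 × 6 = 3034.8
  [8→14]: (379.8+132.1)/2 × 6 = 1535.7
  Sum = 5357.8 ng/mL·hr
Extrapolated tail: C_last / k_e = 132.1 / 0.184 = 717.935
AUC_0→∞ = 5357.8 + 717.935 = 6075.735 ng/mL·hr

AUC = 6080 ng/mL·hr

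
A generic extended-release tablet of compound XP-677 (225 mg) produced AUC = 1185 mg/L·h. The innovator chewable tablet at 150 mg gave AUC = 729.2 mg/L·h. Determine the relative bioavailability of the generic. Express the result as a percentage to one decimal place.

F_rel = (AUC_test/D_test) / (AUC_ref/D_ref)
      = (1185/225) / (729.2/150)
      = 5.26667 / 4.86133 = 1.0834 = 108.34%

F_rel = 108.3%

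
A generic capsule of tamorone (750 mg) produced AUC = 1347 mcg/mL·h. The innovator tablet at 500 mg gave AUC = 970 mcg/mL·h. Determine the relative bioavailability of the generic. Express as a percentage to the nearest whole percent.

F_rel = (AUC_test/D_test) / (AUC_ref/D_ref)
      = (1347/750) / (970/500)
      = 1.796 / 1.94 = 0.9258 = 92.58%

F_rel = 93%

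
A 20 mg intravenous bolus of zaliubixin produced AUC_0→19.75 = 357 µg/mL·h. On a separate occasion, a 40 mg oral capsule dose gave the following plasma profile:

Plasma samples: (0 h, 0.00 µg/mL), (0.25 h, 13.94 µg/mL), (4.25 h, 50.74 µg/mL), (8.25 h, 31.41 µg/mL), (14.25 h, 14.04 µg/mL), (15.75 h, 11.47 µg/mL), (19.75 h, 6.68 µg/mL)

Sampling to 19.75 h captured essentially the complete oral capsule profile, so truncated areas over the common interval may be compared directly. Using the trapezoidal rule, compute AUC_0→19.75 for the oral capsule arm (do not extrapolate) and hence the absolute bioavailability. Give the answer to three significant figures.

F = 0.682

Trapezoidal AUC_0→19.75 (oral capsule):
  [0→0.25]: (0.00+13.94)/2 × 0.25 = 1.7425
  [0.25→4.25]: (13.94+50.74)/2 × 4 = 129.36
  [4.25→8.25]: (50.74+31.41)/2 × 4 = 164.3
  [8.25→14.25]: (31.41+14.04)/2 × 6 = 136.35
  [14.25→15.75]: (14.04+11.47)/2 × 1.5 = 19.1325
  [15.75→19.75]: (11.47+6.68)/2 × 4 = 36.3
  Sum = 487.185 µg/mL·h
F = (AUC_ev/D_ev)/(AUC_iv/D_iv) = (487.185/40)/(357/20) = 12.179625/17.85 = 0.6823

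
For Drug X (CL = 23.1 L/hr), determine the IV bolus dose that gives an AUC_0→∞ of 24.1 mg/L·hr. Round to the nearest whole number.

Dose = 557 mg

Dose_iv = CL × AUC_0→∞
     = 23.1 × 24.1 = 556.71 mg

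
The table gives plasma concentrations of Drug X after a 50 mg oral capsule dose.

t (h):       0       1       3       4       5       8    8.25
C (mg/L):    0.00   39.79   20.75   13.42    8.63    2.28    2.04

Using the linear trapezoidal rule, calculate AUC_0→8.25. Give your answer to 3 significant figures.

Trapezoidal AUC_0→8.25:
  [0→1]: (0.00+39.79)/2 × 1 = 19.895
  [1→3]: (39.79+20.75)/2 × 2 = 60.54
  [3→4]: (20.75+13.42)/2 × 1 = 17.085
  [4→5]: (13.42+8.63)/2 × 1 = 11.025
  [5→8]: (8.63+2.28)/2 × 3 = 16.365
  [8→8.25]: (2.28+2.04)/2 × 0.25 = 0.54
  Sum = 125.45 mg/L·h

AUC = 125 mg/L·h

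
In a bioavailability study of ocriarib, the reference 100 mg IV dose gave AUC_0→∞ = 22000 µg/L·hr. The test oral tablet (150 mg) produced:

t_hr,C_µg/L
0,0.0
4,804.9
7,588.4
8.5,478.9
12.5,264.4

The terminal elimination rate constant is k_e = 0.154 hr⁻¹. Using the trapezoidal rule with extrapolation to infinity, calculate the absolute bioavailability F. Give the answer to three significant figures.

F = 0.233

Trapezoidal AUC_0→12.5 (oral tablet):
  [0→4]: (0.0+804.9)/2 × 4 = 1609.8
  [4→7]: (804.9+588.4)/2 × 3 = 2089.95
  [7→8.5]: (588.4+478.9)/2 × 1.5 = 800.475
  [8.5→12.5]: (478.9+264.4)/2 × 4 = 1486.6
  Sum = 5986.825 µg/L·hr
Tail: C_last/k_e = 264.4/0.154 = 1716.883
AUC_0→∞ (oral tablet) = 5986.825 + 1716.883 = 7703.708 µg/L·hr
F = (AUC_ev/D_ev)/(AUC_iv/D_iv) = (7703.708/150)/(22000/100) = 51.3581/220 = 0.2334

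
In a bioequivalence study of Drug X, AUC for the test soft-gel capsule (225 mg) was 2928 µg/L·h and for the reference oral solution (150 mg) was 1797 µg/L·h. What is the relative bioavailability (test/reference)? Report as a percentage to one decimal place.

F_rel = (AUC_test/D_test) / (AUC_ref/D_ref)
      = (2928/225) / (1797/150)
      = 13.0133 / 11.98 = 1.0863 = 108.63%

F_rel = 108.6%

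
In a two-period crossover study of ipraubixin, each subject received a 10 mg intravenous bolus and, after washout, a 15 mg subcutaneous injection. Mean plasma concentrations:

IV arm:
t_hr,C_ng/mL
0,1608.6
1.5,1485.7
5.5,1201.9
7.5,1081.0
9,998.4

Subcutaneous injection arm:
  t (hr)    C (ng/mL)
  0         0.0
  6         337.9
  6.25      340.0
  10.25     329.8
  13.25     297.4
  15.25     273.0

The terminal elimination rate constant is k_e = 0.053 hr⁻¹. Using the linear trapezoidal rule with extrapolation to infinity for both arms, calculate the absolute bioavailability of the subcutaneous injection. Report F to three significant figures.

F = 0.200

Trapezoidal AUC_0→9 (IV):
  [0→1.5]: (1608.6+1485.7)/2 × 1.5 = 2320.725
  [1.5→5.5]: (1485.7+1201.9)/2 × 4 = 5375.2
  [5.5→7.5]: (1201.9+1081.0)/2 × 2 = 2282.9
  [7.5→9]: (1081.0+998.4)/2 × 1.5 = 1559.55
  Sum = 11538.375 ng/mL·hr
IV tail: 998.4/0.053 = 18837.736; AUC_iv,0→∞ = 11538.375 + 18837.736 = 30376.111 ng/mL·hr
Trapezoidal AUC_0→15.25 (subcutaneous injection):
  [0→6]: (0.0+337.9)/2 × 6 = 1013.7
  [6→6.25]: (337.9+340.0)/2 × 0.25 = 84.7375
  [6.25→10.25]: (340.0+329.8)/2 × 4 = 1339.6
  [10.25→13.25]: (329.8+297.4)/2 × 3 = 940.8
  [13.25→15.25]: (297.4+273.0)/2 × 2 = 570.4
  Sum = 3949.2375 ng/mL·hr
subcutaneous injection tail: 273.0/0.053 = 5150.943; AUC_ev,0→∞ = 3949.2375 + 5150.943 = 9100.1805 ng/mL·hr
F = (AUC_ev/D_ev)/(AUC_iv/D_iv) = (9100.1805/15)/(30376.111/10) = 606.6787/3037.6111 = 0.1997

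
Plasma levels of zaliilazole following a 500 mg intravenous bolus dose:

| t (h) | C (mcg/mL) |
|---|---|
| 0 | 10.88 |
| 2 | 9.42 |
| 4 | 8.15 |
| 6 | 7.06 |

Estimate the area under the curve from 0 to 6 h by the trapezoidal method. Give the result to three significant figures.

AUC = 53.1 mcg/mL·h

Trapezoidal AUC_0→6:
  [0→2]: (10.88+9.42)/2 × 2 = 20.3
  [2→4]: (9.42+8.15)/2 × 2 = 17.57
  [4→6]: (8.15+7.06)/2 × 2 = 15.21
  Sum = 53.08 mcg/mL·h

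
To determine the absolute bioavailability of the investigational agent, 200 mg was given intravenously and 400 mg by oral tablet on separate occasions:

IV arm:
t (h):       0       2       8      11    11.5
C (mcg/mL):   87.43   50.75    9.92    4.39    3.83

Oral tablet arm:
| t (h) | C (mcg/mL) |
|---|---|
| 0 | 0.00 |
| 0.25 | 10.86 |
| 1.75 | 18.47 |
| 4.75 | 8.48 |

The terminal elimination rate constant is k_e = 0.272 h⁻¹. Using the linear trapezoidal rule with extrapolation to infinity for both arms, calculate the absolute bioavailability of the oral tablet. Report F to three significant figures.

Trapezoidal AUC_0→11.5 (IV):
  [0→2]: (87.43+50.75)/2 × 2 = 138.18
  [2→8]: (50.75+9.92)/2 × 6 = 182.01
  [8→11]: (9.92+4.39)/2 × 3 = 21.465
  [11→11.5]: (4.39+3.83)/2 × 0.5 = 2.055
  Sum = 343.71 mcg/mL·h
IV tail: 3.83/0.272 = 14.081; AUC_iv,0→∞ = 343.71 + 14.081 = 357.791 mcg/mL·h
Trapezoidal AUC_0→4.75 (oral tablet):
  [0→0.25]: (0.00+10.86)/2 × 0.25 = 1.3575
  [0.25→1.75]: (10.86+18.47)/2 × 1.5 = 21.9975
  [1.75→4.75]: (18.47+8.48)/2 × 3 = 40.425
  Sum = 63.78 mcg/mL·h
oral tablet tail: 8.48/0.272 = 31.176; AUC_ev,0→∞ = 63.78 + 31.176 = 94.956 mcg/mL·h
F = (AUC_ev/D_ev)/(AUC_iv/D_iv) = (94.956/400)/(357.791/200) = 0.23739/1.788955 = 0.1327

F = 0.133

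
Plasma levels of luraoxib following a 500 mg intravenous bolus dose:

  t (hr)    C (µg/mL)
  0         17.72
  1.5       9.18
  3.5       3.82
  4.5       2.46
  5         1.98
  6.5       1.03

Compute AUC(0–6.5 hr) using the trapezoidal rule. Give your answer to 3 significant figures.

Trapezoidal AUC_0→6.5:
  [0→1.5]: (17.72+9.18)/2 × 1.5 = 20.175
  [1.5→3.5]: (9.18+3.82)/2 × 2 = 13.0
  [3.5→4.5]: (3.82+2.46)/2 × 1 = 3.14
  [4.5→5]: (2.46+1.98)/2 × 0.5 = 1.11
  [5→6.5]: (1.98+1.03)/2 × 1.5 = 2.2575
  Sum = 39.6825 µg/mL·hr

AUC = 39.7 µg/mL·hr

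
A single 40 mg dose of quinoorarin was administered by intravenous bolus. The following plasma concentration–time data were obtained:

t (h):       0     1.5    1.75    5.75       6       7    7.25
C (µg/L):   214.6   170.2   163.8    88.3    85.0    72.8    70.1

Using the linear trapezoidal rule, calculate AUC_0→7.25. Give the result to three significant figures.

Trapezoidal AUC_0→7.25:
  [0→1.5]: (214.6+170.2)/2 × 1.5 = 288.6
  [1.5→1.75]: (170.2+163.8)/2 × 0.25 = 41.75
  [1.75→5.75]: (163.8+88.3)/2 × 4 = 504.2
  [5.75→6]: (88.3+85.0)/2 × 0.25 = 21.6625
  [6→7]: (85.0+72.8)/2 × 1 = 78.9
  [7→7.25]: (72.8+70.1)/2 × 0.25 = 17.8625
  Sum = 952.975 µg/L·h

AUC = 953 µg/L·h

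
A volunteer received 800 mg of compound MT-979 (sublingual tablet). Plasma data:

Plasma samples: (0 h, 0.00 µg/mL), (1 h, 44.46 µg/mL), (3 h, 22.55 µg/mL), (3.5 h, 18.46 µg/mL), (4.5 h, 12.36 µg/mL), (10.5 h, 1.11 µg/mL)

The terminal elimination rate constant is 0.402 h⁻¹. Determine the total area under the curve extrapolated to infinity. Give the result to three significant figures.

AUC = 158 µg/mL·h

Trapezoidal AUC_0→10.5:
  [0→1]: (0.00+44.46)/2 × 1 = 22.23
  [1→3]: (44.46+22.55)/2 × 2 = 67.01
  [3→3.5]: (22.55+18.46)/2 × 0.5 = 10.2525
  [3.5→4.5]: (18.46+12.36)/2 × 1 = 15.41
  [4.5→10.5]: (12.36+1.11)/2 × 6 = 40.41
  Sum = 155.3125 µg/mL·h
Extrapolated tail: C_last / k_e = 1.11 / 0.402 = 2.761
AUC_0→∞ = 155.3125 + 2.761 = 158.0735 µg/mL·h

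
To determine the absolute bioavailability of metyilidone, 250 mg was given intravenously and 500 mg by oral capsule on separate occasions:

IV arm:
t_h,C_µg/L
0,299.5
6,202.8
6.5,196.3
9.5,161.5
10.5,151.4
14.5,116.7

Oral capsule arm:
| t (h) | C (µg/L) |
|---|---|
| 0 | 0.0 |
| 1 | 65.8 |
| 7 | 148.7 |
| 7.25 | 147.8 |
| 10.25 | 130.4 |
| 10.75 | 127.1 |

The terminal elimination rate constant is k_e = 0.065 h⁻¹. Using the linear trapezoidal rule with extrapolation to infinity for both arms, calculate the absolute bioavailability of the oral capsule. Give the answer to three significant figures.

Trapezoidal AUC_0→14.5 (IV):
  [0→6]: (299.5+202.8)/2 × 6 = 1506.9
  [6→6.5]: (202.8+196.3)/2 × 0.5 = 99.775
  [6.5→9.5]: (196.3+161.5)/2 × 3 = 536.7
  [9.5→10.5]: (161.5+151.4)/2 × 1 = 156.45
  [10.5→14.5]: (151.4+116.7)/2 × 4 = 536.2
  Sum = 2836.025 µg/L·h
IV tail: 116.7/0.065 = 1795.385; AUC_iv,0→∞ = 2836.025 + 1795.385 = 4631.41 µg/L·h
Trapezoidal AUC_0→10.75 (oral capsule):
  [0→1]: (0.0+65.8)/2 × 1 = 32.9
  [1→7]: (65.8+148.7)/2 × 6 = 643.5
  [7→7.25]: (148.7+147.8)/2 × 0.25 = 37.0625
  [7.25→10.25]: (147.8+130.4)/2 × 3 = 417.3
  [10.25→10.75]: (130.4+127.1)/2 × 0.5 = 64.375
  Sum = 1195.1375 µg/L·h
oral capsule tail: 127.1/0.065 = 1955.385; AUC_ev,0→∞ = 1195.1375 + 1955.385 = 3150.5225 µg/L·h
F = (AUC_ev/D_ev)/(AUC_iv/D_iv) = (3150.5225/500)/(4631.41/250) = 6.301045/18.52564 = 0.3401

F = 0.340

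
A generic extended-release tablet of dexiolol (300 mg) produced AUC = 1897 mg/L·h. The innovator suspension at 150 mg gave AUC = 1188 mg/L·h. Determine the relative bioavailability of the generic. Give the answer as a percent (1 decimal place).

F_rel = (AUC_test/D_test) / (AUC_ref/D_ref)
      = (1897/300) / (1188/150)
      = 6.32333 / 7.92 = 0.7984 = 79.84%

F_rel = 79.8%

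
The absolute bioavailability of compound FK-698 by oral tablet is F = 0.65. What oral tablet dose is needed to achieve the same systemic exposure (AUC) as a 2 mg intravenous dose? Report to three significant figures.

D_oral = 3.08 mg

For equal systemic exposure: F × D_ev = D_iv
D_ev = D_iv / F = 2 / 0.65 = 3.07692 mg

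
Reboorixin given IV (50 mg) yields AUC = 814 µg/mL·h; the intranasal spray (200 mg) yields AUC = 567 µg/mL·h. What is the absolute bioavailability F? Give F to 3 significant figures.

F = 0.174

F = (AUC_ev / D_ev) / (AUC_iv / D_iv)
  = (567/200) / (814/50)
  = 2.835 / 16.28 = 0.1741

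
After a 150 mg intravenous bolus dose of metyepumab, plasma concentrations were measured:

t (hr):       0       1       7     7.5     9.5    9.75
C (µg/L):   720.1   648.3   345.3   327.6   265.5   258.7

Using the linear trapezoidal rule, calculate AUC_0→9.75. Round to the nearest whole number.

AUC = 4492 µg/L·hr

Trapezoidal AUC_0→9.75:
  [0→1]: (720.1+648.3)/2 × 1 = 684.2
  [1→7]: (648.3+345.3)/2 × 6 = 2980.8
  [7→7.5]: (345.3+327.6)/2 × 0.5 = 168.225
  [7.5→9.5]: (327.6+265.5)/2 × 2 = 593.1
  [9.5→9.75]: (265.5+258.7)/2 × 0.25 = 65.525
  Sum = 4491.85 µg/L·hr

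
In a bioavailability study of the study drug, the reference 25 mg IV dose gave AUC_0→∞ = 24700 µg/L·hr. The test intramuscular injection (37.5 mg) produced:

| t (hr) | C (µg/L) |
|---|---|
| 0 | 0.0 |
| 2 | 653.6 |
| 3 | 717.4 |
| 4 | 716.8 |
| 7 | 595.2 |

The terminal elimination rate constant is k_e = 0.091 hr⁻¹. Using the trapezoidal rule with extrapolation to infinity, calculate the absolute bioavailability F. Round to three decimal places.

Trapezoidal AUC_0→7 (intramuscular injection):
  [0→2]: (0.0+653.6)/2 × 2 = 653.6
  [2→3]: (653.6+717.4)/2 × 1 = 685.5
  [3→4]: (717.4+716.8)/2 × 1 = 717.1
  [4→7]: (716.8+595.2)/2 × 3 = 1968.0
  Sum = 4024.2 µg/L·hr
Tail: C_last/k_e = 595.2/0.091 = 6540.659
AUC_0→∞ (intramuscular injection) = 4024.2 + 6540.659 = 10564.859 µg/L·hr
F = (AUC_ev/D_ev)/(AUC_iv/D_iv) = (10564.859/37.5)/(24700/25) = 281.73/988 = 0.2852

F = 0.285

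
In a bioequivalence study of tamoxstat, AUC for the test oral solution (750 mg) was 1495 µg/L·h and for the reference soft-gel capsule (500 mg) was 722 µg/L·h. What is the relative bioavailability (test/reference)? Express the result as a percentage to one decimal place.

F_rel = 138.0%

F_rel = (AUC_test/D_test) / (AUC_ref/D_ref)
      = (1495/750) / (722/500)
      = 1.99333 / 1.444 = 1.3804 = 138.04%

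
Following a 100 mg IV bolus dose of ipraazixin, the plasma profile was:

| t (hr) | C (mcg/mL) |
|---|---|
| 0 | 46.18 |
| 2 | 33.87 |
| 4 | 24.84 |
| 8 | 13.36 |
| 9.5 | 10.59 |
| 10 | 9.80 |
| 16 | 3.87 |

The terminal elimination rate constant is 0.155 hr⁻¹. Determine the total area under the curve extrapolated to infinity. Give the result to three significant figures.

AUC = 304 mcg/mL·hr

Trapezoidal AUC_0→16:
  [0→2]: (46.18+33.87)/2 × 2 = 80.05
  [2→4]: (33.87+24.84)/2 × 2 = 58.71
  [4→8]: (24.84+13.36)/2 × 4 = 76.4
  [8→9.5]: (13.36+10.59)/2 × 1.5 = 17.9625
  [9.5→10]: (10.59+9.80)/2 × 0.5 = 5.0975
  [10→16]: (9.80+3.87)/2 × 6 = 41.01
  Sum = 279.23 mcg/mL·hr
Extrapolated tail: C_last / k_e = 3.87 / 0.155 = 24.968
AUC_0→∞ = 279.23 + 24.968 = 304.198 mcg/mL·hr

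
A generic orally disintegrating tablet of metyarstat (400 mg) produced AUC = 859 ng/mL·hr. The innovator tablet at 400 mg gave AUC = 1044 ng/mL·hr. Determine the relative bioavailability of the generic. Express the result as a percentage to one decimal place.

F_rel = (AUC_test/D_test) / (AUC_ref/D_ref)
      = (859/400) / (1044/400)
      = 2.1475 / 2.61 = 0.8228 = 82.28%

F_rel = 82.3%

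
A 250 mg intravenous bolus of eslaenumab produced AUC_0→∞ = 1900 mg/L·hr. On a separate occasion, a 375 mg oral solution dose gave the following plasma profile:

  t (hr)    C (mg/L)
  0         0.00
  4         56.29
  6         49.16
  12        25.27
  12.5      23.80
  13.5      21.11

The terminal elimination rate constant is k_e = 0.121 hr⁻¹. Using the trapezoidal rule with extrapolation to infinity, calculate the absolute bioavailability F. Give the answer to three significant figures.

Trapezoidal AUC_0→13.5 (oral solution):
  [0→4]: (0.00+56.29)/2 × 4 = 112.58
  [4→6]: (56.29+49.16)/2 × 2 = 105.45
  [6→12]: (49.16+25.27)/2 × 6 = 223.29
  [12→12.5]: (25.27+23.80)/2 × 0.5 = 12.2675
  [12.5→13.5]: (23.80+21.11)/2 × 1 = 22.455
  Sum = 476.0425 mg/L·hr
Tail: C_last/k_e = 21.11/0.121 = 174.463
AUC_0→∞ (oral solution) = 476.0425 + 174.463 = 650.5055 mg/L·hr
F = (AUC_ev/D_ev)/(AUC_iv/D_iv) = (650.5055/375)/(1900/250) = 1.73468/7.6 = 0.2282

F = 0.228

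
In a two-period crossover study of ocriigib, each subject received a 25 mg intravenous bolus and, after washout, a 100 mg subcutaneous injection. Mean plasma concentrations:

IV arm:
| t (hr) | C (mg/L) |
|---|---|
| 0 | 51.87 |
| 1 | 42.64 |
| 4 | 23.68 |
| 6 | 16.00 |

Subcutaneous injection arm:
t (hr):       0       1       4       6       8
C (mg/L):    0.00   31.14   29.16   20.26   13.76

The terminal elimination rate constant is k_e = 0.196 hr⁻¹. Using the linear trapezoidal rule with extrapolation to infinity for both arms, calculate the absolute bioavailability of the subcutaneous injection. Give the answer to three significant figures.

F = 0.242

Trapezoidal AUC_0→6 (IV):
  [0→1]: (51.87+42.64)/2 × 1 = 47.255
  [1→4]: (42.64+23.68)/2 × 3 = 99.48
  [4→6]: (23.68+16.00)/2 × 2 = 39.68
  Sum = 186.415 mg/L·hr
IV tail: 16.00/0.196 = 81.633; AUC_iv,0→∞ = 186.415 + 81.633 = 268.048 mg/L·hr
Trapezoidal AUC_0→8 (subcutaneous injection):
  [0→1]: (0.00+31.14)/2 × 1 = 15.57
  [1→4]: (31.14+29.16)/2 × 3 = 90.45
  [4→6]: (29.16+20.26)/2 × 2 = 49.42
  [6→8]: (20.26+13.76)/2 × 2 = 34.02
  Sum = 189.46 mg/L·hr
subcutaneous injection tail: 13.76/0.196 = 70.204; AUC_ev,0→∞ = 189.46 + 70.204 = 259.664 mg/L·hr
F = (AUC_ev/D_ev)/(AUC_iv/D_iv) = (259.664/100)/(268.048/25) = 2.59664/10.72192 = 0.2422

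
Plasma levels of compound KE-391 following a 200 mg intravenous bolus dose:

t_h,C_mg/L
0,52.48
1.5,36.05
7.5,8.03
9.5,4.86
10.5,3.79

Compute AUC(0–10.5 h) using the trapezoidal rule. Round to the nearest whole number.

AUC = 216 mg/L·h

Trapezoidal AUC_0→10.5:
  [0→1.5]: (52.48+36.05)/2 × 1.5 = 66.3975
  [1.5→7.5]: (36.05+8.03)/2 × 6 = 132.24
  [7.5→9.5]: (8.03+4.86)/2 × 2 = 12.89
  [9.5→10.5]: (4.86+3.79)/2 × 1 = 4.325
  Sum = 215.8525 mg/L·h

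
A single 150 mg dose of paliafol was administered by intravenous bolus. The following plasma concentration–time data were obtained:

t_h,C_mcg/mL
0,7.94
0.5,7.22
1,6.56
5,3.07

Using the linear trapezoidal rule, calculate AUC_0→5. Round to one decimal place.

Trapezoidal AUC_0→5:
  [0→0.5]: (7.94+7.22)/2 × 0.5 = 3.79
  [0.5→1]: (7.22+6.56)/2 × 0.5 = 3.445
  [1→5]: (6.56+3.07)/2 × 4 = 19.26
  Sum = 26.495 mcg/mL·h

AUC = 26.5 mcg/mL·h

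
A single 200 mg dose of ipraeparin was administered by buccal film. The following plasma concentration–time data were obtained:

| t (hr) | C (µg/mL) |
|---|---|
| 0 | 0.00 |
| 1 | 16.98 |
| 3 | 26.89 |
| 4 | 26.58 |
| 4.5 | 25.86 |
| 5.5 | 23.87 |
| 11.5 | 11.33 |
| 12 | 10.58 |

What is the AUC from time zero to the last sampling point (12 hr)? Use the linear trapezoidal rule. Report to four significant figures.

AUC = 228.1 µg/mL·hr

Trapezoidal AUC_0→12:
  [0→1]: (0.00+16.98)/2 × 1 = 8.49
  [1→3]: (16.98+26.89)/2 × 2 = 43.87
  [3→4]: (26.89+26.58)/2 × 1 = 26.735
  [4→4.5]: (26.58+25.86)/2 × 0.5 = 13.11
  [4.5→5.5]: (25.86+23.87)/2 × 1 = 24.865
  [5.5→11.5]: (23.87+11.33)/2 × 6 = 105.6
  [11.5→12]: (11.33+10.58)/2 × 0.5 = 5.4775
  Sum = 228.1475 µg/mL·hr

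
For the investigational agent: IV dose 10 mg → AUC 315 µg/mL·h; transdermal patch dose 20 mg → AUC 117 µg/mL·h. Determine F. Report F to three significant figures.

F = (AUC_ev / D_ev) / (AUC_iv / D_iv)
  = (117/20) / (315/10)
  = 5.85 / 31.5 = 0.1857

F = 0.186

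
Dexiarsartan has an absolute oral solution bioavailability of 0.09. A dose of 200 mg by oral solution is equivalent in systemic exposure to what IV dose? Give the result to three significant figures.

D_iv = 18.0 mg

Systemic exposure from an extravascular dose = F × D_ev, so the equivalent IV dose is F × D_ev.
D_iv = F × D_ev = 0.09 × 200 = 18 mg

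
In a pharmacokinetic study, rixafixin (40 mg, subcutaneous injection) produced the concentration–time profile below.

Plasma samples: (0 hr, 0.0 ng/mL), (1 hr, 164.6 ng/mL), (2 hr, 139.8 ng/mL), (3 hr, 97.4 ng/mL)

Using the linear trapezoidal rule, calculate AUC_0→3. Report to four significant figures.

Trapezoidal AUC_0→3:
  [0→1]: (0.0+164.6)/2 × 1 = 82.3
  [1→2]: (164.6+139.8)/2 × 1 = 152.2
  [2→3]: (139.8+97.4)/2 × 1 = 118.6
  Sum = 353.1 ng/mL·hr

AUC = 353.1 ng/mL·hr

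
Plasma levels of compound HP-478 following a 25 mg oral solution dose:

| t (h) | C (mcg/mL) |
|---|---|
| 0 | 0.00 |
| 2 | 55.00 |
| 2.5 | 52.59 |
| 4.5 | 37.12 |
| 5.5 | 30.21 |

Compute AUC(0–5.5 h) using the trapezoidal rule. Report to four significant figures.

AUC = 205.3 mcg/mL·h

Trapezoidal AUC_0→5.5:
  [0→2]: (0.00+55.00)/2 × 2 = 55.0
  [2→2.5]: (55.00+52.59)/2 × 0.5 = 26.8975
  [2.5→4.5]: (52.59+37.12)/2 × 2 = 89.71
  [4.5→5.5]: (37.12+30.21)/2 × 1 = 33.665
  Sum = 205.2725 mcg/mL·h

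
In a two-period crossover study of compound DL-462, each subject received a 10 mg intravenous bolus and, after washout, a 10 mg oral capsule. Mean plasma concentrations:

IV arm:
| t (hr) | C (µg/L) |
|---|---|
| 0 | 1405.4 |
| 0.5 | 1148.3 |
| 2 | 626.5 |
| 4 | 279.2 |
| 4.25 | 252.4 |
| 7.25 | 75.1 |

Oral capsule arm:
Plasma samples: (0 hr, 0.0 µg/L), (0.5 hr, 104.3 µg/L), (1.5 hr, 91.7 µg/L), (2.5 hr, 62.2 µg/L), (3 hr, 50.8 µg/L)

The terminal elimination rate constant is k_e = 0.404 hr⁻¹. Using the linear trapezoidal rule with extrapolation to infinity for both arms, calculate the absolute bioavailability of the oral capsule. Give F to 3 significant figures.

F = 0.0981

Trapezoidal AUC_0→7.25 (IV):
  [0→0.5]: (1405.4+1148.3)/2 × 0.5 = 638.425
  [0.5→2]: (1148.3+626.5)/2 × 1.5 = 1331.1
  [2→4]: (626.5+279.2)/2 × 2 = 905.7
  [4→4.25]: (279.2+252.4)/2 × 0.25 = 66.45
  [4.25→7.25]: (252.4+75.1)/2 × 3 = 491.25
  Sum = 3432.925 µg/L·hr
IV tail: 75.1/0.404 = 185.891; AUC_iv,0→∞ = 3432.925 + 185.891 = 3618.816 µg/L·hr
Trapezoidal AUC_0→3 (oral capsule):
  [0→0.5]: (0.0+104.3)/2 × 0.5 = 26.075
  [0.5→1.5]: (104.3+91.7)/2 × 1 = 98.0
  [1.5→2.5]: (91.7+62.2)/2 × 1 = 76.95
  [2.5→3]: (62.2+50.8)/2 × 0.5 = 28.25
  Sum = 229.275 µg/L·hr
oral capsule tail: 50.8/0.404 = 125.743; AUC_ev,0→∞ = 229.275 + 125.743 = 355.018 µg/L·hr
F = (AUC_ev/D_ev)/(AUC_iv/D_iv) = (355.018/10)/(3618.816/10) = 35.5018/361.8816 = 0.0981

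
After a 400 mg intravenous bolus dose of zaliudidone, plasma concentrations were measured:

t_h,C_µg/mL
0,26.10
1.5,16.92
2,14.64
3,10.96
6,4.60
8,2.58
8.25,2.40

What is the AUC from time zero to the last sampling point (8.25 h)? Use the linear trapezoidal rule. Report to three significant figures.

Trapezoidal AUC_0→8.25:
  [0→1.5]: (26.10+16.92)/2 × 1.5 = 32.265
  [1.5→2]: (16.92+14.64)/2 × 0.5 = 7.89
  [2→3]: (14.64+10.96)/2 × 1 = 12.8
  [3→6]: (10.96+4.60)/2 × 3 = 23.34
  [6→8]: (4.60+2.58)/2 × 2 = 7.18
  [8→8.25]: (2.58+2.40)/2 × 0.25 = 0.6225
  Sum = 84.0975 µg/mL·h

AUC = 84.1 µg/mL·h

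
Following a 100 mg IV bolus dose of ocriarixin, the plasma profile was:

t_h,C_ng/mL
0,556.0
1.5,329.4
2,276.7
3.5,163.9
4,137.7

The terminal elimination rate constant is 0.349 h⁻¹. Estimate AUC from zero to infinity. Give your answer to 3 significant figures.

Trapezoidal AUC_0→4:
  [0→1.5]: (556.0+329.4)/2 × 1.5 = 664.05
  [1.5→2]: (329.4+276.7)/2 × 0.5 = 151.525
  [2→3.5]: (276.7+163.9)/2 × 1.5 = 330.45
  [3.5→4]: (163.9+137.7)/2 × 0.5 = 75.4
  Sum = 1221.425 ng/mL·h
Extrapolated tail: C_last / k_e = 137.7 / 0.349 = 394.556
AUC_0→∞ = 1221.425 + 394.556 = 1615.981 ng/mL·h

AUC = 1620 ng/mL·h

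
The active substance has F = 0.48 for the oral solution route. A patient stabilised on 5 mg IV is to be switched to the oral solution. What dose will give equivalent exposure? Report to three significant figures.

D_oral = 10.4 mg

For equal systemic exposure: F × D_ev = D_iv
D_ev = D_iv / F = 5 / 0.48 = 10.4167 mg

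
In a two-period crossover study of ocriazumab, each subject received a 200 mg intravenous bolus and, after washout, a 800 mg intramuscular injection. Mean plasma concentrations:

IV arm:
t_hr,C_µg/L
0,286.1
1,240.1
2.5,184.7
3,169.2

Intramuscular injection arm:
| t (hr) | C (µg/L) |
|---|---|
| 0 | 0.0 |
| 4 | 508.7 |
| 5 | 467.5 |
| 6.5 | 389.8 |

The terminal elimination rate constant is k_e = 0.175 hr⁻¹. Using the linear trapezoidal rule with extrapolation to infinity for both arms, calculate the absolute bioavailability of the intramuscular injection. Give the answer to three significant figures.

F = 0.668

Trapezoidal AUC_0→3 (IV):
  [0→1]: (286.1+240.1)/2 × 1 = 263.1
  [1→2.5]: (240.1+184.7)/2 × 1.5 = 318.6
  [2.5→3]: (184.7+169.2)/2 × 0.5 = 88.475
  Sum = 670.175 µg/L·hr
IV tail: 169.2/0.175 = 966.857; AUC_iv,0→∞ = 670.175 + 966.857 = 1637.032 µg/L·hr
Trapezoidal AUC_0→6.5 (intramuscular injection):
  [0→4]: (0.0+508.7)/2 × 4 = 1017.4
  [4→5]: (508.7+467.5)/2 × 1 = 488.1
  [5→6.5]: (467.5+389.8)/2 × 1.5 = 642.975
  Sum = 2148.475 µg/L·hr
intramuscular injection tail: 389.8/0.175 = 2227.429; AUC_ev,0→∞ = 2148.475 + 2227.429 = 4375.904 µg/L·hr
F = (AUC_ev/D_ev)/(AUC_iv/D_iv) = (4375.904/800)/(1637.032/200) = 5.46988/8.18516 = 0.6683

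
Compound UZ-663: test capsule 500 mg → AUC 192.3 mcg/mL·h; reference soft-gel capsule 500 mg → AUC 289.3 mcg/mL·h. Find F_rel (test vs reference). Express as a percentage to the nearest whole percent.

F_rel = 66%

F_rel = (AUC_test/D_test) / (AUC_ref/D_ref)
      = (192.3/500) / (289.3/500)
      = 0.3846 / 0.5786 = 0.6647 = 66.47%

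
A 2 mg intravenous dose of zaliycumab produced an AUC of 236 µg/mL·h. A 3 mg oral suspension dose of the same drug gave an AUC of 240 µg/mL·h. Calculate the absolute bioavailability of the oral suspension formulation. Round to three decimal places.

F = 0.678

F = (AUC_ev / D_ev) / (AUC_iv / D_iv)
  = (240/3) / (236/2)
  = 80 / 118 = 0.6780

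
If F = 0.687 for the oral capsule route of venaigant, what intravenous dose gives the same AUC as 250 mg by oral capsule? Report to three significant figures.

Systemic exposure from an extravascular dose = F × D_ev, so the equivalent IV dose is F × D_ev.
D_iv = F × D_ev = 0.687 × 250 = 171.75 mg

D_iv = 172 mg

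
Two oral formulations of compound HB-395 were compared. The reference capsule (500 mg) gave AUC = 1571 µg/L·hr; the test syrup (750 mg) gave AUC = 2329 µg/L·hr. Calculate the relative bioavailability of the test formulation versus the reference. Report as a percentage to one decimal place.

F_rel = (AUC_test/D_test) / (AUC_ref/D_ref)
      = (2329/750) / (1571/500)
      = 3.10533 / 3.142 = 0.9883 = 98.83%

F_rel = 98.8%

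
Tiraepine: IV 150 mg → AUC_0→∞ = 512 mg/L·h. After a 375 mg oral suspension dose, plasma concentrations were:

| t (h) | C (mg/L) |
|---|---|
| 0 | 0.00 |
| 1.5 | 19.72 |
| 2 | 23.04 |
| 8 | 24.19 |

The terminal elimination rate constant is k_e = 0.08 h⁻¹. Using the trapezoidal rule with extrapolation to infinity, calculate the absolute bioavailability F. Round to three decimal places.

F = 0.367

Trapezoidal AUC_0→8 (oral suspension):
  [0→1.5]: (0.00+19.72)/2 × 1.5 = 14.79
  [1.5→2]: (19.72+23.04)/2 × 0.5 = 10.69
  [2→8]: (23.04+24.19)/2 × 6 = 141.69
  Sum = 167.17 mg/L·h
Tail: C_last/k_e = 24.19/0.08 = 302.375
AUC_0→∞ (oral suspension) = 167.17 + 302.375 = 469.545 mg/L·h
F = (AUC_ev/D_ev)/(AUC_iv/D_iv) = (469.545/375)/(512/150) = 1.25212/3.41333 = 0.3668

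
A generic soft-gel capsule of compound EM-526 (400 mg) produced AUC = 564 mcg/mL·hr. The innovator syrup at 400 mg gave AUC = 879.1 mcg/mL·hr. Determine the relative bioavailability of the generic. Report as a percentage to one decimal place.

F_rel = 64.2%

F_rel = (AUC_test/D_test) / (AUC_ref/D_ref)
      = (564/400) / (879.1/400)
      = 1.41 / 2.19775 = 0.6416 = 64.16%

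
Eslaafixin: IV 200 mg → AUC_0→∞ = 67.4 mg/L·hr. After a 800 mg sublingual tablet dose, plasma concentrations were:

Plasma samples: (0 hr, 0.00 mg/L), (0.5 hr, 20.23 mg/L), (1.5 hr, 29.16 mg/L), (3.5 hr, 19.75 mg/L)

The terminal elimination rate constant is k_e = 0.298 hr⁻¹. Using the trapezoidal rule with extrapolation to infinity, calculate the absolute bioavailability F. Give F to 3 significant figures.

Trapezoidal AUC_0→3.5 (sublingual tablet):
  [0→0.5]: (0.00+20.23)/2 × 0.5 = 5.0575
  [0.5→1.5]: (20.23+29.16)/2 × 1 = 24.695
  [1.5→3.5]: (29.16+19.75)/2 × 2 = 48.91
  Sum = 78.6625 mg/L·hr
Tail: C_last/k_e = 19.75/0.298 = 66.275
AUC_0→∞ (sublingual tablet) = 78.6625 + 66.275 = 144.9375 mg/L·hr
F = (AUC_ev/D_ev)/(AUC_iv/D_iv) = (144.9375/800)/(67.4/200) = 0.181172/0.337 = 0.5376

F = 0.538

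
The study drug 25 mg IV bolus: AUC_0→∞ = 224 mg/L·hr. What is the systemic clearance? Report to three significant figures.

CL = Dose_iv / AUC_0→∞
   = 25 / 224 = 0.111607 L/hr

CL = 0.112 L/hr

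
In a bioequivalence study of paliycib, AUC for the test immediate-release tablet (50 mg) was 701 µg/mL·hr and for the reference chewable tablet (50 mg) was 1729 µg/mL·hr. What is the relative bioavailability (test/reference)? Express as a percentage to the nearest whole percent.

F_rel = (AUC_test/D_test) / (AUC_ref/D_ref)
      = (701/50) / (1729/50)
      = 14.02 / 34.58 = 0.4054 = 40.54%

F_rel = 41%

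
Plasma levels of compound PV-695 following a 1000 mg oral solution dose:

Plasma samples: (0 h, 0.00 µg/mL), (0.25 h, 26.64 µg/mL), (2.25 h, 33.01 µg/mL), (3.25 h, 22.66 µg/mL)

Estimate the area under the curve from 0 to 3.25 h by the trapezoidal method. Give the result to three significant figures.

Trapezoidal AUC_0→3.25:
  [0→0.25]: (0.00+26.64)/2 × 0.25 = 3.33
  [0.25→2.25]: (26.64+33.01)/2 × 2 = 59.65
  [2.25→3.25]: (33.01+22.66)/2 × 1 = 27.835
  Sum = 90.815 µg/mL·h

AUC = 90.8 µg/mL·h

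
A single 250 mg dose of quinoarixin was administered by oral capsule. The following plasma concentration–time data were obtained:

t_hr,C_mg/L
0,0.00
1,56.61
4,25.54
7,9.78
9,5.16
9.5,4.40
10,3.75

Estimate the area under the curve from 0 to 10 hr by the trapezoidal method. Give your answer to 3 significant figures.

Trapezoidal AUC_0→10:
  [0→1]: (0.00+56.61)/2 × 1 = 28.305
  [1→4]: (56.61+25.54)/2 × 3 = 123.225
  [4→7]: (25.54+9.78)/2 × 3 = 52.98
  [7→9]: (9.78+5.16)/2 × 2 = 14.94
  [9→9.5]: (5.16+4.40)/2 × 0.5 = 2.39
  [9.5→10]: (4.40+3.75)/2 × 0.5 = 2.0375
  Sum = 223.8775 mg/L·hr

AUC = 224 mg/L·hr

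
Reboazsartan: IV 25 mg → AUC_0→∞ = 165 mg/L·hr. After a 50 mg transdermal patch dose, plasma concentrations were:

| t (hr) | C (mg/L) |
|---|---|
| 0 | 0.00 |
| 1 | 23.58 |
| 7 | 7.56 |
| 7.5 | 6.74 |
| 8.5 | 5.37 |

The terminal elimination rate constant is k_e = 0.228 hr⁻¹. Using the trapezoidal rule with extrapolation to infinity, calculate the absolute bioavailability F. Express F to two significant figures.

F = 0.42

Trapezoidal AUC_0→8.5 (transdermal patch):
  [0→1]: (0.00+23.58)/2 × 1 = 11.79
  [1→7]: (23.58+7.56)/2 × 6 = 93.42
  [7→7.5]: (7.56+6.74)/2 × 0.5 = 3.575
  [7.5→8.5]: (6.74+5.37)/2 × 1 = 6.055
  Sum = 114.84 mg/L·hr
Tail: C_last/k_e = 5.37/0.228 = 23.553
AUC_0→∞ (transdermal patch) = 114.84 + 23.553 = 138.393 mg/L·hr
F = (AUC_ev/D_ev)/(AUC_iv/D_iv) = (138.393/50)/(165/25) = 2.76786/6.6 = 0.4194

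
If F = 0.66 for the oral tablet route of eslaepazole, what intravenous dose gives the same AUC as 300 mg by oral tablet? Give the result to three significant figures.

Systemic exposure from an extravascular dose = F × D_ev, so the equivalent IV dose is F × D_ev.
D_iv = F × D_ev = 0.66 × 300 = 198 mg

D_iv = 198 mg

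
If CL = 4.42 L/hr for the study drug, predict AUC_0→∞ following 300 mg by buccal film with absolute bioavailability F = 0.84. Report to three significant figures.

AUC = 57.0 mg/L·hr

AUC_0→∞ = F × Dose / CL
        = 0.84 × 300 / 4.42 = 57.0136 mg/L·hr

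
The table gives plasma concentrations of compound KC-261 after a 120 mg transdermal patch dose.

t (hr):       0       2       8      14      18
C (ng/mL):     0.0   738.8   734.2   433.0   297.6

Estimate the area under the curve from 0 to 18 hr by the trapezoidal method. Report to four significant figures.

Trapezoidal AUC_0→18:
  [0→2]: (0.0+738.8)/2 × 2 = 738.8
  [2→8]: (738.8+734.2)/2 × 6 = 4419.0
  [8→14]: (734.2+433.0)/2 × 6 = 3501.6
  [14→18]: (433.0+297.6)/2 × 4 = 1461.2
  Sum = 10120.6 ng/mL·hr

AUC = 10120 ng/mL·hr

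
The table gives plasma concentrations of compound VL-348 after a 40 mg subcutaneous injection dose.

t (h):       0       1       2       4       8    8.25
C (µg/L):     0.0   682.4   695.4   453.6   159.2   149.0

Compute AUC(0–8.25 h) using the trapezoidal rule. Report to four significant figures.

AUC = 3443 µg/L·h

Trapezoidal AUC_0→8.25:
  [0→1]: (0.0+682.4)/2 × 1 = 341.2
  [1→2]: (682.4+695.4)/2 × 1 = 688.9
  [2→4]: (695.4+453.6)/2 × 2 = 1149.0
  [4→8]: (453.6+159.2)/2 × 4 = 1225.6
  [8→8.25]: (159.2+149.0)/2 × 0.25 = 38.525
  Sum = 3443.225 µg/L·h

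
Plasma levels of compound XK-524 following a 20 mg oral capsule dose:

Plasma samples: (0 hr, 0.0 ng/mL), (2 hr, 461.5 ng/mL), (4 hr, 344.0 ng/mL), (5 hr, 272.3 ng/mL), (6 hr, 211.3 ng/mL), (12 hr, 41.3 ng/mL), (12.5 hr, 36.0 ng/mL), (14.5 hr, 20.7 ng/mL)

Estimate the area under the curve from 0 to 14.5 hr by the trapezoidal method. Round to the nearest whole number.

Trapezoidal AUC_0→14.5:
  [0→2]: (0.0+461.5)/2 × 2 = 461.5
  [2→4]: (461.5+344.0)/2 × 2 = 805.5
  [4→5]: (344.0+272.3)/2 × 1 = 308.15
  [5→6]: (272.3+211.3)/2 × 1 = 241.8
  [6→12]: (211.3+41.3)/2 × 6 = 757.8
  [12→12.5]: (41.3+36.0)/2 × 0.5 = 19.325
  [12.5→14.5]: (36.0+20.7)/2 × 2 = 56.7
  Sum = 2650.775 ng/mL·hr

AUC = 2651 ng/mL·hr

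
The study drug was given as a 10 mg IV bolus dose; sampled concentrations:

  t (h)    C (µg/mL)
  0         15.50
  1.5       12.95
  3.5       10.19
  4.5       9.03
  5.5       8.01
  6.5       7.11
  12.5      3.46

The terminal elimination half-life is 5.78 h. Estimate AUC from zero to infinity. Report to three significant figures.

Trapezoidal AUC_0→12.5:
  [0→1.5]: (15.50+12.95)/2 × 1.5 = 21.3375
  [1.5→3.5]: (12.95+10.19)/2 × 2 = 23.14
  [3.5→4.5]: (10.19+9.03)/2 × 1 = 9.61
  [4.5→5.5]: (9.03+8.01)/2 × 1 = 8.52
  [5.5→6.5]: (8.01+7.11)/2 × 1 = 7.56
  [6.5→12.5]: (7.11+3.46)/2 × 6 = 31.71
  Sum = 101.8775 µg/mL·h
k_e = ln2 / t½ = 0.693147 / 5.78 = 0.1199 h^-1
Extrapolated tail: C_last / k_e = 3.46 / 0.1199 = 28.857
AUC_0→∞ = 101.8775 + 28.857 = 130.7345 µg/mL·h

AUC = 131 µg/mL·h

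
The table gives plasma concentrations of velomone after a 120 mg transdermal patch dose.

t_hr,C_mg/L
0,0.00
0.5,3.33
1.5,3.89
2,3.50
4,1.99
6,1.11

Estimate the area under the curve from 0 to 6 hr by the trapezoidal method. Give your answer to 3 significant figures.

Trapezoidal AUC_0→6:
  [0→0.5]: (0.00+3.33)/2 × 0.5 = 0.8325
  [0.5→1.5]: (3.33+3.89)/2 × 1 = 3.61
  [1.5→2]: (3.89+3.50)/2 × 0.5 = 1.8475
  [2→4]: (3.50+1.99)/2 × 2 = 5.49
  [4→6]: (1.99+1.11)/2 × 2 = 3.1
  Sum = 14.88 mg/L·hr

AUC = 14.9 mg/L·hr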